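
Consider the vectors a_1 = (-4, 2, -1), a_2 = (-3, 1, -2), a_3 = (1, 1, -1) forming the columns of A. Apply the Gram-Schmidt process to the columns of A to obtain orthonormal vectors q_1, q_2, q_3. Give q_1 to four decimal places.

q_1 = (-0.8729, 0.4364, -0.2182)

q_1 = a_1/‖a_1‖ = (-4, 2, -1)/4.5826 = (-0.8729, 0.4364, -0.2182).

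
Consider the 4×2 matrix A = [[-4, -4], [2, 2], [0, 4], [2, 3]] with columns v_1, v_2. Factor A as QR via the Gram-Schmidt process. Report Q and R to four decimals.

Q = [[-0.8165, 0.0812], [0.4082, -0.0406], [0.0000, 0.9749], [0.4082, 0.2031]], R = [[4.8990, 5.3072], [0.0000, 4.1028]]

v_1 = (-4, 2, 0, 2); ‖v_1‖ = 4.8990, so q_1 = (-0.8165, 0.4082, 0.0000, 0.4082).
q_1·v_2 = (-0.8165)·(-4) + 0.4082·2 + 0.0000·4 + 0.4082·3 = 5.3072.
u_2 = v_2 − 5.3072·q_1 = (0.3333, -0.1667, 4.0000, 0.8333).
‖u_2‖ = 4.1028, so q_2 = (0.0812, -0.0406, 0.9749, 0.2031).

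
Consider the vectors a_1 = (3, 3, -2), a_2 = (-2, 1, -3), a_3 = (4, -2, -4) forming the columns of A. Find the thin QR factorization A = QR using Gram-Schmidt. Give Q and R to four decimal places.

Q = [[0.6396, -0.6535, 0.4048], [0.6396, 0.1603, -0.7518], [-0.4264, -0.7398, -0.5205]], R = [[4.6904, 0.6396, 2.9848], [0.0000, 3.6866, 0.0247], [0.0000, 0.0000, 5.2048]]

q_1 = a_1/‖a_1‖ = (3, 3, -2)/4.6904 = (0.6396, 0.6396, -0.4264).
r_{12} = q_1·a_2 = 0.6396.
u_2 = a_2 − 0.6396·q_1 = (-2.4091, 0.5909, -2.7273).
‖u_2‖ = 3.6866, so q_2 = (-0.6535, 0.1603, -0.7398).
r_{13} = q_1·a_3 = 2.9848; r_{23} = q_2·a_3 = 0.0247.
u_3 = a_3 − 2.9848·q_1 − 0.0247·q_2 = (2.1070, -3.9130, -2.7090).
‖u_3‖ = 5.2048, so q_3 = (0.4048, -0.7518, -0.5205).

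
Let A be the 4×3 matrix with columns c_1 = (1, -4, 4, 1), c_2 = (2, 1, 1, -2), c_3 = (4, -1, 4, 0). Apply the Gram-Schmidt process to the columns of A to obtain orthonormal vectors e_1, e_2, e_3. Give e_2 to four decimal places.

e_2 = (0.6325, 0.3162, 0.3162, -0.6325)

e_1 = c_1/‖c_1‖ = (1, -4, 4, 1)/5.8310 = (0.1715, -0.6860, 0.6860, 0.1715).
r_{12} = e_1·c_2 = 0.0000.
u_2 = c_2 + 0.0000·e_1 = (2.0000, 1.0000, 1.0000, -2.0000).
‖u_2‖ = 3.1623, so e_2 = (0.6325, 0.3162, 0.3162, -0.6325).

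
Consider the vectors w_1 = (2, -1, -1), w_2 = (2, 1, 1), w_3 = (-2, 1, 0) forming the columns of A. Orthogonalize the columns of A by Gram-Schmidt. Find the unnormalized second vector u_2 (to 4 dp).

u_2 = (1.3333, 1.3333, 1.3333)

q_1 = w_1/‖w_1‖ = (2, -1, -1)/2.4495 = (0.8165, -0.4082, -0.4082).
r_{12} = q_1·w_2 = 0.8165.
u_2 = w_2 − 0.8165·q_1 = (1.3333, 1.3333, 1.3333).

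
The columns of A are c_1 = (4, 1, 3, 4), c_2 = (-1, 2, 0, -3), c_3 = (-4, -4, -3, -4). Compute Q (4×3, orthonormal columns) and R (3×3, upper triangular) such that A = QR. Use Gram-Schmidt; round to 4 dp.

q_1 = c_1/‖c_1‖ = (4, 1, 3, 4)/6.4807 = (0.6172, 0.1543, 0.4629, 0.6172).
r_{12} = q_1·c_2 = -2.1602.
u_2 = c_2 + 2.1602·q_1 = (0.3333, 2.3333, 1.0000, -1.6667).
‖u_2‖ = 3.0551, so q_2 = (0.1091, 0.7638, 0.3273, -0.5455).
r_{13} = q_1·c_3 = -6.9437; r_{23} = q_2·c_3 = -2.2913.
u_3 = c_3 + 6.9437·q_1 + 2.2913·q_2 = (0.5357, -1.1786, 0.9643, -0.9643).
‖u_3‖ = 1.8803, so q_3 = (0.2849, -0.6268, 0.5128, -0.5128).

Q = [[0.6172, 0.1091, 0.2849], [0.1543, 0.7638, -0.6268], [0.4629, 0.3273, 0.5128], [0.6172, -0.5455, -0.5128]], R = [[6.4807, -2.1602, -6.9437], [0.0000, 3.0551, -2.2913], [0.0000, 0.0000, 1.8803]]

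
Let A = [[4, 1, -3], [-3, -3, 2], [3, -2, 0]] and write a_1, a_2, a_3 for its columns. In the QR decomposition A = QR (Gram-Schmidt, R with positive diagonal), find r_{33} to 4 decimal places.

r_{33} = 1.1130

q_1 = a_1/‖a_1‖ = (4, -3, 3)/5.8310 = (0.6860, -0.5145, 0.5145).
r_{12} = q_1·a_2 = 1.2005.
u_2 = a_2 − 1.2005·q_1 = (0.1765, -2.3824, -2.6176).
‖u_2‖ = 3.5438, so q_2 = (0.0498, -0.6723, -0.7386).
r_{13} = q_1·a_3 = -3.0870; r_{23} = q_2·a_3 = -1.4939.
u_3 = a_3 + 3.0870·q_1 + 1.4939·q_2 = (-0.8080, -0.5925, 0.4848).
r_{33} = ‖u_3‖ = 1.1130.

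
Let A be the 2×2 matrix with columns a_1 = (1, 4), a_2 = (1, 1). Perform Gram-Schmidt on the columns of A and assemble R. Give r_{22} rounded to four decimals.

r_{22} = 0.7276

a_1 = (1, 4); ‖a_1‖ = 4.1231, so q_1 = (0.2425, 0.9701).
q_1·a_2 = 0.2425·1 + 0.9701·1 = 1.2127.
u_2 = a_2 − 1.2127·q_1 = (0.7059, -0.1765).
r_{22} = ‖u_2‖ = 0.7276.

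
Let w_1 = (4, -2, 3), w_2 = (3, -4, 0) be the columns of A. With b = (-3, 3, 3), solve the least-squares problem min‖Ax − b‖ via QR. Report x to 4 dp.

x = (0.6000, -1.3200)

q_1 = w_1/‖w_1‖ = (4, -2, 3)/5.3852 = (0.7428, -0.3714, 0.5571).
r_{12} = q_1·w_2 = 3.7139.
u_2 = w_2 − 3.7139·q_1 = (0.2414, -2.6207, -2.0690).
‖u_2‖ = 3.3477, so q_2 = (0.0721, -0.7828, -0.6180).
Qᵀb = (-1.6713, -4.4189).
Back-substitute: x_2 = -4.4189/3.3477 = -1.3200.
x_1 = (-1.6713 − 3.7139·(-1.3200))/5.3852 = 0.6000.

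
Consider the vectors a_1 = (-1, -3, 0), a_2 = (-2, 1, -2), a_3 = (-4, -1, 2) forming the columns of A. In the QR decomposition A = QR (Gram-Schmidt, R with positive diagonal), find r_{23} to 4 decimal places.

a_1 = (-1, -3, 0); ‖a_1‖ = 3.1623, so q_1 = (-0.3162, -0.9487, 0.0000).
q_1·a_2 = (-0.3162)·(-2) + (-0.9487)·1 + 0.0000·(-2) = -0.3162.
u_2 = a_2 + 0.3162·q_1 = (-2.1000, 0.7000, -2.0000).
‖u_2‖ = 2.9833, so q_2 = (-0.7039, 0.2346, -0.6704).
r_{23} = q_2·a_3 = 1.2402.

r_{23} = 1.2402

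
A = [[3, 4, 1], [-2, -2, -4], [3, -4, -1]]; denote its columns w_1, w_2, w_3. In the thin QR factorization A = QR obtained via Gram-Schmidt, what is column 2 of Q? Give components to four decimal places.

w_1 = (3, -2, 3); ‖w_1‖ = 4.6904, so e_1 = (0.6396, -0.4264, 0.6396).
e_1·w_2 = 0.6396·4 + (-0.4264)·(-2) + 0.6396·(-4) = 0.8528.
u_2 = w_2 − 0.8528·e_1 = (3.4545, -1.6364, -4.5455).
‖u_2‖ = 5.9391, so e_2 = (0.5817, -0.2755, -0.7653).

e_2 = (0.5817, -0.2755, -0.7653)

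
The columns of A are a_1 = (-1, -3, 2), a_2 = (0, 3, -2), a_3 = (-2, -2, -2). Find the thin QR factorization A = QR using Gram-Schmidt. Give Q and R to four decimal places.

a_1 = (-1, -3, 2); ‖a_1‖ = 3.7417, so q_1 = (-0.2673, -0.8018, 0.5345).
q_1·a_2 = (-0.2673)·0 + (-0.8018)·3 + 0.5345·(-2) = -3.4744.
u_2 = a_2 + 3.4744·q_1 = (-0.9286, 0.2143, -0.1429).
‖u_2‖ = 0.9636, so q_2 = (-0.9636, 0.2224, -0.1482).
q_1·a_3 = (-0.2673)·(-2) + (-0.8018)·(-2) + 0.5345·(-2) = 1.0690; q_2·a_3 = (-0.9636)·(-2) + 0.2224·(-2) + (-0.1482)·(-2) = 1.7790.
u_3 = a_3 − 1.0690·q_1 − 1.7790·q_2 = (0.0000, -1.5385, -2.3077).
‖u_3‖ = 2.7735, so q_3 = (0.0000, -0.5547, -0.8321).

Q = [[-0.2673, -0.9636, 0.0000], [-0.8018, 0.2224, -0.5547], [0.5345, -0.1482, -0.8321]], R = [[3.7417, -3.4744, 1.0690], [0.0000, 0.9636, 1.7790], [0.0000, 0.0000, 2.7735]]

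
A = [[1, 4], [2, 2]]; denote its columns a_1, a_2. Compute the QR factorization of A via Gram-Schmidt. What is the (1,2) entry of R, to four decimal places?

a_1 = (1, 2); ‖a_1‖ = 2.2361, so e_1 = (0.4472, 0.8944).
r_{12} = e_1·a_2 = 3.5777.

r_{12} = 3.5777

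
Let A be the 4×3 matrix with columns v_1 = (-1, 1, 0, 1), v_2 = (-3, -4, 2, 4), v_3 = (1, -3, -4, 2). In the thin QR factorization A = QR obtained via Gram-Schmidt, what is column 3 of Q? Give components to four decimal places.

v_1 = (-1, 1, 0, 1); ‖v_1‖ = 1.7321, so e_1 = (-0.5774, 0.5774, 0.0000, 0.5774).
e_1·v_2 = (-0.5774)·(-3) + 0.5774·(-4) + 0.0000·2 + 0.5774·4 = 1.7321.
u_2 = v_2 − 1.7321·e_1 = (-2.0000, -5.0000, 2.0000, 3.0000).
‖u_2‖ = 6.4807, so e_2 = (-0.3086, -0.7715, 0.3086, 0.4629).
e_1·v_3 = (-0.5774)·1 + 0.5774·(-3) + 0.0000·(-4) + 0.5774·2 = -1.1547; e_2·v_3 = (-0.3086)·1 + (-0.7715)·(-3) + 0.3086·(-4) + 0.4629·2 = 1.6973.
u_3 = v_3 + 1.1547·e_1 − 1.6973·e_2 = (0.8571, -1.0238, -4.5238, 1.8810).
‖u_3‖ = 5.0780, so e_3 = (0.1688, -0.2016, -0.8909, 0.3704).

e_3 = (0.1688, -0.2016, -0.8909, 0.3704)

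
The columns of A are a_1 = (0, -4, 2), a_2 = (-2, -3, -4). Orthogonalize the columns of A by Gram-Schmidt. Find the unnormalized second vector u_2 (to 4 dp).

q_1 = a_1/‖a_1‖ = (0, -4, 2)/4.4721 = (0.0000, -0.8944, 0.4472).
r_{12} = q_1·a_2 = 0.8944.
u_2 = a_2 − 0.8944·q_1 = (-2.0000, -2.2000, -4.4000).

u_2 = (-2.0000, -2.2000, -4.4000)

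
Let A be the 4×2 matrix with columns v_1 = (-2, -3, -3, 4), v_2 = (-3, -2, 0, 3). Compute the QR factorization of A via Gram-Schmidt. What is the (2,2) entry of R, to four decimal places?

r_{22} = 2.6157

q_1 = v_1/‖v_1‖ = (-2, -3, -3, 4)/6.1644 = (-0.3244, -0.4867, -0.4867, 0.6489).
r_{12} = q_1·v_2 = 3.8933.
u_2 = v_2 − 3.8933·q_1 = (-1.7368, -0.1053, 1.8947, 0.4737).
r_{22} = ‖u_2‖ = 2.6157.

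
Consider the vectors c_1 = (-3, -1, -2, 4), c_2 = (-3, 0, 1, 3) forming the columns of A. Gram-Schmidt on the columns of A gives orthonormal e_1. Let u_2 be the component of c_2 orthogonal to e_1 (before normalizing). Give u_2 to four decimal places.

u_2 = (-1.1000, 0.6333, 2.2667, 0.4667)

c_1 = (-3, -1, -2, 4); ‖c_1‖ = 5.4772, so e_1 = (-0.5477, -0.1826, -0.3651, 0.7303).
e_1·c_2 = (-0.5477)·(-3) + (-0.1826)·0 + (-0.3651)·1 + 0.7303·3 = 3.4689.
u_2 = c_2 − 3.4689·e_1 = (-1.1000, 0.6333, 2.2667, 0.4667).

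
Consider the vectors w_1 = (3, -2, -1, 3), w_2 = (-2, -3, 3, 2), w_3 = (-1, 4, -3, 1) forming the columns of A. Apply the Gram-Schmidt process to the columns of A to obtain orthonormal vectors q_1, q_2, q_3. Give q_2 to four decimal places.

q_2 = (-0.4725, -0.5413, 0.6186, 0.3179)

q_1 = w_1/‖w_1‖ = (3, -2, -1, 3)/4.7958 = (0.6255, -0.4170, -0.2085, 0.6255).
r_{12} = q_1·w_2 = 0.6255.
u_2 = w_2 − 0.6255·q_1 = (-2.3913, -2.7391, 3.1304, 1.6087).
‖u_2‖ = 5.0605, so q_2 = (-0.4725, -0.5413, 0.6186, 0.3179).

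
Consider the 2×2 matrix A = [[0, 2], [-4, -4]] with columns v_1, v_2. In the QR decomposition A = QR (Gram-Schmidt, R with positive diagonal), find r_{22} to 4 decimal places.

r_{22} = 2.0000

v_1 = (0, -4); ‖v_1‖ = 4.0000, so q_1 = (0.0000, -1.0000).
q_1·v_2 = 0.0000·2 + (-1.0000)·(-4) = 4.0000.
u_2 = v_2 − 4.0000·q_1 = (2.0000, 0.0000).
r_{22} = ‖u_2‖ = 2.0000.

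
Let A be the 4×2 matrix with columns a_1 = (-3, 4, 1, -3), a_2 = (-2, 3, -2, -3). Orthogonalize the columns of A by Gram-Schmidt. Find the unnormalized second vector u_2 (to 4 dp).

a_1 = (-3, 4, 1, -3); ‖a_1‖ = 5.9161, so q_1 = (-0.5071, 0.6761, 0.1690, -0.5071).
q_1·a_2 = (-0.5071)·(-2) + 0.6761·3 + 0.1690·(-2) + (-0.5071)·(-3) = 4.2258.
u_2 = a_2 − 4.2258·q_1 = (0.1429, 0.1429, -2.7143, -0.8571).

u_2 = (0.1429, 0.1429, -2.7143, -0.8571)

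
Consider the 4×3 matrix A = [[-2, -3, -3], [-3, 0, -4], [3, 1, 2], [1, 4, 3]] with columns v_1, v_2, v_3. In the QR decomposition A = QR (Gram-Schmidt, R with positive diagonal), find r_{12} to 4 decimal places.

v_1 = (-2, -3, 3, 1); ‖v_1‖ = 4.7958, so e_1 = (-0.4170, -0.6255, 0.6255, 0.2085).
r_{12} = e_1·v_2 = 2.7107.

r_{12} = 2.7107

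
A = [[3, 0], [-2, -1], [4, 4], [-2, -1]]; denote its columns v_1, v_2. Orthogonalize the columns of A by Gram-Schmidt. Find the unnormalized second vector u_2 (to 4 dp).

v_1 = (3, -2, 4, -2); ‖v_1‖ = 5.7446, so q_1 = (0.5222, -0.3482, 0.6963, -0.3482).
q_1·v_2 = 0.5222·0 + (-0.3482)·(-1) + 0.6963·4 + (-0.3482)·(-1) = 3.4816.
u_2 = v_2 − 3.4816·q_1 = (-1.8182, 0.2121, 1.5758, 0.2121).

u_2 = (-1.8182, 0.2121, 1.5758, 0.2121)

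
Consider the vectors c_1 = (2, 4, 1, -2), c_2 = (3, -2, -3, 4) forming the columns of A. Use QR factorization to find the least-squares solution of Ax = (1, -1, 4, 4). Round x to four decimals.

c_1 = (2, 4, 1, -2); ‖c_1‖ = 5.0000, so e_1 = (0.4000, 0.8000, 0.2000, -0.4000).
e_1·c_2 = 0.4000·3 + 0.8000·(-2) + 0.2000·(-3) + (-0.4000)·4 = -2.6000.
u_2 = c_2 + 2.6000·e_1 = (4.0400, 0.0800, -2.4800, 2.9600).
‖u_2‖ = 5.5893, so e_2 = (0.7228, 0.0143, -0.4437, 0.5296).
Qᵀb = (-1.2000, 1.0520).
Back-substitute: x_2 = 1.0520/5.5893 = 0.1882.
x_1 = (-1.2000 + 2.6000·0.1882)/5.0000 = -0.1421.

x = (-0.1421, 0.1882)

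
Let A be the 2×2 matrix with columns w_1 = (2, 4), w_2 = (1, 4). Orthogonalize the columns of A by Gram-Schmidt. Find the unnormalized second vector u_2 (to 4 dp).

w_1 = (2, 4); ‖w_1‖ = 4.4721, so e_1 = (0.4472, 0.8944).
e_1·w_2 = 0.4472·1 + 0.8944·4 = 4.0249.
u_2 = w_2 − 4.0249·e_1 = (-0.8000, 0.4000).

u_2 = (-0.8000, 0.4000)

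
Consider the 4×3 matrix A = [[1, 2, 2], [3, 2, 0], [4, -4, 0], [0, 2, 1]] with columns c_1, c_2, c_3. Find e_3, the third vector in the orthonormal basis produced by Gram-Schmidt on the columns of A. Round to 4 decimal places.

e_3 = (0.7488, -0.5582, 0.2314, 0.2723)

e_1 = c_1/‖c_1‖ = (1, 3, 4, 0)/5.0990 = (0.1961, 0.5883, 0.7845, 0.0000).
r_{12} = e_1·c_2 = -1.5689.
u_2 = c_2 + 1.5689·e_1 = (2.3077, 2.9231, -2.7692, 2.0000).
‖u_2‖ = 5.0536, so e_2 = (0.4566, 0.5784, -0.5480, 0.3958).
r_{13} = e_1·c_3 = 0.3922; r_{23} = e_2·c_3 = 1.3091.
u_3 = c_3 − 0.3922·e_1 − 1.3091·e_2 = (1.3253, -0.9880, 0.4096, 0.4819).
‖u_3‖ = 1.7699, so e_3 = (0.7488, -0.5582, 0.2314, 0.2723).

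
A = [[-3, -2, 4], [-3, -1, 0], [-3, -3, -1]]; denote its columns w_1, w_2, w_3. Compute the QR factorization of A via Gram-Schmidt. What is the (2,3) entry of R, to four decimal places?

w_1 = (-3, -3, -3); ‖w_1‖ = 5.1962, so q_1 = (-0.5774, -0.5774, -0.5774).
q_1·w_2 = (-0.5774)·(-2) + (-0.5774)·(-1) + (-0.5774)·(-3) = 3.4641.
u_2 = w_2 − 3.4641·q_1 = (0.0000, 1.0000, -1.0000).
‖u_2‖ = 1.4142, so q_2 = (0.0000, 0.7071, -0.7071).
r_{23} = q_2·w_3 = 0.7071.

r_{23} = 0.7071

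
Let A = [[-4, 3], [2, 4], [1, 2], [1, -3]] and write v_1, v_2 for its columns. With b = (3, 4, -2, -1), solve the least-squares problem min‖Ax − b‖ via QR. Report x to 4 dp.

v_1 = (-4, 2, 1, 1); ‖v_1‖ = 4.6904, so q_1 = (-0.8528, 0.4264, 0.2132, 0.2132).
q_1·v_2 = (-0.8528)·3 + 0.4264·4 + 0.2132·2 + 0.2132·(-3) = -1.0660.
u_2 = v_2 + 1.0660·q_1 = (2.0909, 4.4545, 2.2273, -2.7727).
‖u_2‖ = 6.0715, so q_2 = (0.3444, 0.7337, 0.3668, -0.4567).
Qᵀb = (-1.4924, 3.6908).
Back-substitute: x_2 = 3.6908/6.0715 = 0.6079.
x_1 = (-1.4924 + 1.0660·0.6079)/4.6904 = -0.1800.

x = (-0.1800, 0.6079)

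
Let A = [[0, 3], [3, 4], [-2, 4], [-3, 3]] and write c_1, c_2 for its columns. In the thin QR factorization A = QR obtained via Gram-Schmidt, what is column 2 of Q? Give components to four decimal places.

c_1 = (0, 3, -2, -3); ‖c_1‖ = 4.6904, so q_1 = (0.0000, 0.6396, -0.4264, -0.6396).
q_1·c_2 = 0.0000·3 + 0.6396·4 + (-0.4264)·4 + (-0.6396)·3 = -1.0660.
u_2 = c_2 + 1.0660·q_1 = (3.0000, 4.6818, 3.5455, 2.3182).
‖u_2‖ = 6.9903, so q_2 = (0.4292, 0.6698, 0.5072, 0.3316).

q_2 = (0.4292, 0.6698, 0.5072, 0.3316)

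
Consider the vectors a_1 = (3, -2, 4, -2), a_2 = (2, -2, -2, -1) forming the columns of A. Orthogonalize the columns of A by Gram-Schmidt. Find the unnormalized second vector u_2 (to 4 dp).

u_2 = (1.6364, -1.7576, -2.4848, -0.7576)

a_1 = (3, -2, 4, -2); ‖a_1‖ = 5.7446, so q_1 = (0.5222, -0.3482, 0.6963, -0.3482).
q_1·a_2 = 0.5222·2 + (-0.3482)·(-2) + 0.6963·(-2) + (-0.3482)·(-1) = 0.6963.
u_2 = a_2 − 0.6963·q_1 = (1.6364, -1.7576, -2.4848, -0.7576).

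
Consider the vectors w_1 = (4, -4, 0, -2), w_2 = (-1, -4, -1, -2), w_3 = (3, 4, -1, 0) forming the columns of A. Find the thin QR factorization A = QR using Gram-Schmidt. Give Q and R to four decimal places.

q_1 = w_1/‖w_1‖ = (4, -4, 0, -2)/6.0000 = (0.6667, -0.6667, 0.0000, -0.3333).
r_{12} = q_1·w_2 = 2.6667.
u_2 = w_2 − 2.6667·q_1 = (-2.7778, -2.2222, -1.0000, -1.1111).
‖u_2‖ = 3.8586, so q_2 = (-0.7199, -0.5759, -0.2592, -0.2880).
r_{13} = q_1·w_3 = -0.6667; r_{23} = q_2·w_3 = -4.2042.
u_3 = w_3 + 0.6667·q_1 + 4.2042·q_2 = (0.4179, 1.1343, -2.0896, -1.4328).
‖u_3‖ = 2.8072, so q_3 = (0.1489, 0.4041, -0.7443, -0.5104).

Q = [[0.6667, -0.7199, 0.1489], [-0.6667, -0.5759, 0.4041], [0.0000, -0.2592, -0.7443], [-0.3333, -0.2880, -0.5104]], R = [[6.0000, 2.6667, -0.6667], [0.0000, 3.8586, -4.2042], [0.0000, 0.0000, 2.8072]]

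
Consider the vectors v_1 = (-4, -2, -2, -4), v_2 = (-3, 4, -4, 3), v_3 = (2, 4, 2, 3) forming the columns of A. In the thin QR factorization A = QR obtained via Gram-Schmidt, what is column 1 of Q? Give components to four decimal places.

e_1 = v_1/‖v_1‖ = (-4, -2, -2, -4)/6.3246 = (-0.6325, -0.3162, -0.3162, -0.6325).

e_1 = (-0.6325, -0.3162, -0.3162, -0.6325)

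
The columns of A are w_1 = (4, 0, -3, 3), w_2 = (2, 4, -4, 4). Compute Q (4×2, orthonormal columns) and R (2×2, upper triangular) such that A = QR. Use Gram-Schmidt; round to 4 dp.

Q = [[0.6860, -0.3772], [0.0000, 0.8551], [-0.5145, -0.2515], [0.5145, 0.2515]], R = [[5.8310, 5.4880], [0.0000, 4.6779]]

e_1 = w_1/‖w_1‖ = (4, 0, -3, 3)/5.8310 = (0.6860, 0.0000, -0.5145, 0.5145).
r_{12} = e_1·w_2 = 5.4880.
u_2 = w_2 − 5.4880·e_1 = (-1.7647, 4.0000, -1.1765, 1.1765).
‖u_2‖ = 4.6779, so e_2 = (-0.3772, 0.8551, -0.2515, 0.2515).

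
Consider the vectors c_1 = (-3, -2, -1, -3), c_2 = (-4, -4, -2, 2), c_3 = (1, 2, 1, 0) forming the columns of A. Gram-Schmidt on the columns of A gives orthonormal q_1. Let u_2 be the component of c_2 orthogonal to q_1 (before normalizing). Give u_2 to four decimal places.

u_2 = (-1.9130, -2.6087, -1.3043, 4.0870)

q_1 = c_1/‖c_1‖ = (-3, -2, -1, -3)/4.7958 = (-0.6255, -0.4170, -0.2085, -0.6255).
r_{12} = q_1·c_2 = 3.3362.
u_2 = c_2 − 3.3362·q_1 = (-1.9130, -2.6087, -1.3043, 4.0870).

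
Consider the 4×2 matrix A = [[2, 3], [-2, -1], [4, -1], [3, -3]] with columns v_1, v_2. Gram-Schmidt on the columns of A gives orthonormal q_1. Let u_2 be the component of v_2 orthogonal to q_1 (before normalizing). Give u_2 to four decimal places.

u_2 = (3.3030, -1.3030, -0.3939, -2.5455)

q_1 = v_1/‖v_1‖ = (2, -2, 4, 3)/5.7446 = (0.3482, -0.3482, 0.6963, 0.5222).
r_{12} = q_1·v_2 = -0.8704.
u_2 = v_2 + 0.8704·q_1 = (3.3030, -1.3030, -0.3939, -2.5455).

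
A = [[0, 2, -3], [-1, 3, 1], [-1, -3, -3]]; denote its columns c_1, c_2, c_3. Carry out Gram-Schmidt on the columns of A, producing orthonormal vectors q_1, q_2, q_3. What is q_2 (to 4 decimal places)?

q_2 = (0.4264, 0.6396, -0.6396)

q_1 = c_1/‖c_1‖ = (0, -1, -1)/1.4142 = (0.0000, -0.7071, -0.7071).
r_{12} = q_1·c_2 = 0.0000.
u_2 = c_2 + 0.0000·q_1 = (2.0000, 3.0000, -3.0000).
‖u_2‖ = 4.6904, so q_2 = (0.4264, 0.6396, -0.6396).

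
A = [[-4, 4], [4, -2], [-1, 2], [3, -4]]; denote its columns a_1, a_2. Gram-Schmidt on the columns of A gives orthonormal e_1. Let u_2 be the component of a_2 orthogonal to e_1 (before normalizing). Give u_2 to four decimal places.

u_2 = (0.3810, 1.6190, 1.0952, -1.2857)

a_1 = (-4, 4, -1, 3); ‖a_1‖ = 6.4807, so e_1 = (-0.6172, 0.6172, -0.1543, 0.4629).
e_1·a_2 = (-0.6172)·4 + 0.6172·(-2) + (-0.1543)·2 + 0.4629·(-4) = -5.8635.
u_2 = a_2 + 5.8635·e_1 = (0.3810, 1.6190, 1.0952, -1.2857).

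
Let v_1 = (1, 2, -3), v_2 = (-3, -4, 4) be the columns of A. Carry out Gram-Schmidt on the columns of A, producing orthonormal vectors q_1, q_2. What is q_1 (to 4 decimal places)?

q_1 = (0.2673, 0.5345, -0.8018)

v_1 = (1, 2, -3); ‖v_1‖ = 3.7417, so q_1 = (0.2673, 0.5345, -0.8018).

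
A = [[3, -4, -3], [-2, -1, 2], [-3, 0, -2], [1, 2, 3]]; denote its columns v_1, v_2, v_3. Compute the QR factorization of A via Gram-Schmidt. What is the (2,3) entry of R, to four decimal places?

r_{23} = 3.4227

q_1 = v_1/‖v_1‖ = (3, -2, -3, 1)/4.7958 = (0.6255, -0.4170, -0.6255, 0.2085).
r_{12} = q_1·v_2 = -1.6681.
u_2 = v_2 + 1.6681·q_1 = (-2.9565, -1.6957, -1.0435, 2.3478).
‖u_2‖ = 4.2682, so q_2 = (-0.6927, -0.3973, -0.2445, 0.5501).
r_{23} = q_2·v_3 = 3.4227.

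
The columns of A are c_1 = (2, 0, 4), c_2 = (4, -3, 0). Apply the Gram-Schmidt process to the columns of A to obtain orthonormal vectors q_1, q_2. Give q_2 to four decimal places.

c_1 = (2, 0, 4); ‖c_1‖ = 4.4721, so q_1 = (0.4472, 0.0000, 0.8944).
q_1·c_2 = 0.4472·4 + 0.0000·(-3) + 0.8944·0 = 1.7889.
u_2 = c_2 − 1.7889·q_1 = (3.2000, -3.0000, -1.6000).
‖u_2‖ = 4.6690, so q_2 = (0.6854, -0.6425, -0.3427).

q_2 = (0.6854, -0.6425, -0.3427)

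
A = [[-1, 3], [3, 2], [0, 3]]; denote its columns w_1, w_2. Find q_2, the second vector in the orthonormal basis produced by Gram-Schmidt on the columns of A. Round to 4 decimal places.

w_1 = (-1, 3, 0); ‖w_1‖ = 3.1623, so q_1 = (-0.3162, 0.9487, 0.0000).
q_1·w_2 = (-0.3162)·3 + 0.9487·2 + 0.0000·3 = 0.9487.
u_2 = w_2 − 0.9487·q_1 = (3.3000, 1.1000, 3.0000).
‖u_2‖ = 4.5935, so q_2 = (0.7184, 0.2395, 0.6531).

q_2 = (0.7184, 0.2395, 0.6531)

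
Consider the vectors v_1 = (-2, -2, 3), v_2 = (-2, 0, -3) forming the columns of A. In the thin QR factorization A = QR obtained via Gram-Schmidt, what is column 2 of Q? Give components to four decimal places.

v_1 = (-2, -2, 3); ‖v_1‖ = 4.1231, so e_1 = (-0.4851, -0.4851, 0.7276).
e_1·v_2 = (-0.4851)·(-2) + (-0.4851)·0 + 0.7276·(-3) = -1.2127.
u_2 = v_2 + 1.2127·e_1 = (-2.5882, -0.5882, -2.1176).
‖u_2‖ = 3.3955, so e_2 = (-0.7623, -0.1732, -0.6237).

e_2 = (-0.7623, -0.1732, -0.6237)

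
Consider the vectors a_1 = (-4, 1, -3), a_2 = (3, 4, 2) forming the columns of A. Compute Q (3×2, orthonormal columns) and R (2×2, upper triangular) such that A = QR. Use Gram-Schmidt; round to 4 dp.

Q = [[-0.7845, 0.1826], [0.1961, 0.9797], [-0.5883, 0.0830]], R = [[5.0990, -2.7456], [0.0000, 4.6327]]

a_1 = (-4, 1, -3); ‖a_1‖ = 5.0990, so e_1 = (-0.7845, 0.1961, -0.5883).
e_1·a_2 = (-0.7845)·3 + 0.1961·4 + (-0.5883)·2 = -2.7456.
u_2 = a_2 + 2.7456·e_1 = (0.8462, 4.5385, 0.3846).
‖u_2‖ = 4.6327, so e_2 = (0.1826, 0.9797, 0.0830).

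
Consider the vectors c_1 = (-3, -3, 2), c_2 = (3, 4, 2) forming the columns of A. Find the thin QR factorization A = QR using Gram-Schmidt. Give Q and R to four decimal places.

c_1 = (-3, -3, 2); ‖c_1‖ = 4.6904, so e_1 = (-0.6396, -0.6396, 0.4264).
e_1·c_2 = (-0.6396)·3 + (-0.6396)·4 + 0.4264·2 = -3.6244.
u_2 = c_2 + 3.6244·e_1 = (0.6818, 1.6818, 3.5455).
‖u_2‖ = 3.9829, so e_2 = (0.1712, 0.4223, 0.8902).

Q = [[-0.6396, 0.1712], [-0.6396, 0.4223], [0.4264, 0.8902]], R = [[4.6904, -3.6244], [0.0000, 3.9829]]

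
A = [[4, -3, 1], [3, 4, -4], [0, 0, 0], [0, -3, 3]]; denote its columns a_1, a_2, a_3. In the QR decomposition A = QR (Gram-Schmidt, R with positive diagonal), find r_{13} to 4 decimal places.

a_1 = (4, 3, 0, 0); ‖a_1‖ = 5.0000, so q_1 = (0.8000, 0.6000, 0.0000, 0.0000).
r_{13} = q_1·a_3 = -1.6000.

r_{13} = -1.6000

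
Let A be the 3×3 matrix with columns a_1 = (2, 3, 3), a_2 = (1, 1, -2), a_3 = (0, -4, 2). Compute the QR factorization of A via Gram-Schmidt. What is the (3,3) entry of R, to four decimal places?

r_{33} = 2.6211

e_1 = a_1/‖a_1‖ = (2, 3, 3)/4.6904 = (0.4264, 0.6396, 0.6396).
r_{12} = e_1·a_2 = -0.2132.
u_2 = a_2 + 0.2132·e_1 = (1.0909, 1.1364, -1.8636).
‖u_2‖ = 2.4402, so e_2 = (0.4471, 0.4657, -0.7637).
r_{13} = e_1·a_3 = -1.2792; r_{23} = e_2·a_3 = -3.3902.
u_3 = a_3 + 1.2792·e_1 + 3.3902·e_2 = (2.0611, -1.6031, 0.2290).
r_{33} = ‖u_3‖ = 2.6211.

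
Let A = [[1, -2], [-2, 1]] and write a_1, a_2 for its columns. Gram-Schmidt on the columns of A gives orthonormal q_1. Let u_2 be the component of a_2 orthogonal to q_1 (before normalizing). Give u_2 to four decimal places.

u_2 = (-1.2000, -0.6000)

a_1 = (1, -2); ‖a_1‖ = 2.2361, so q_1 = (0.4472, -0.8944).
q_1·a_2 = 0.4472·(-2) + (-0.8944)·1 = -1.7889.
u_2 = a_2 + 1.7889·q_1 = (-1.2000, -0.6000).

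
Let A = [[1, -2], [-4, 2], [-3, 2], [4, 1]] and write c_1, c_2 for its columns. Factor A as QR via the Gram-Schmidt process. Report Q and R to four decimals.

q_1 = c_1/‖c_1‖ = (1, -4, -3, 4)/6.4807 = (0.1543, -0.6172, -0.4629, 0.6172).
r_{12} = q_1·c_2 = -1.8516.
u_2 = c_2 + 1.8516·q_1 = (-1.7143, 0.8571, 1.1429, 2.1429).
‖u_2‖ = 3.0938, so q_2 = (-0.5541, 0.2771, 0.3694, 0.6926).

Q = [[0.1543, -0.5541], [-0.6172, 0.2771], [-0.4629, 0.3694], [0.6172, 0.6926]], R = [[6.4807, -1.8516], [0.0000, 3.0938]]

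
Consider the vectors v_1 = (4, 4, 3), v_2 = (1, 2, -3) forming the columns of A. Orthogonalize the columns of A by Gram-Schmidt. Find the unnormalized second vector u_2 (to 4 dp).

u_2 = (0.7073, 1.7073, -3.2195)

v_1 = (4, 4, 3); ‖v_1‖ = 6.4031, so e_1 = (0.6247, 0.6247, 0.4685).
e_1·v_2 = 0.6247·1 + 0.6247·2 + 0.4685·(-3) = 0.4685.
u_2 = v_2 − 0.4685·e_1 = (0.7073, 1.7073, -3.2195).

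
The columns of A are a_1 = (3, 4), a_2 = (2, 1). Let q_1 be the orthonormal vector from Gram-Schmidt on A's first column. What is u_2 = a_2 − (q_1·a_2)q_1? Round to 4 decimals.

u_2 = (0.8000, -0.6000)

a_1 = (3, 4); ‖a_1‖ = 5.0000, so q_1 = (0.6000, 0.8000).
q_1·a_2 = 0.6000·2 + 0.8000·1 = 2.0000.
u_2 = a_2 − 2.0000·q_1 = (0.8000, -0.6000).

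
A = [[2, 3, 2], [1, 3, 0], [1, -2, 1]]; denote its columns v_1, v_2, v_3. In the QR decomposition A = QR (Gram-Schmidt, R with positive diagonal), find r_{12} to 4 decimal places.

q_1 = v_1/‖v_1‖ = (2, 1, 1)/2.4495 = (0.8165, 0.4082, 0.4082).
r_{12} = q_1·v_2 = 2.8577.

r_{12} = 2.8577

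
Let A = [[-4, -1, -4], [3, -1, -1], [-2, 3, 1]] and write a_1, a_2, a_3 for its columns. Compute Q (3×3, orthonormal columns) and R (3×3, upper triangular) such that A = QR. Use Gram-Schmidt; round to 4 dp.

Q = [[-0.7428, -0.5307, -0.4082], [0.5571, -0.1516, -0.8165], [-0.3714, 0.8339, -0.4082]], R = [[5.3852, -0.9285, 2.0426], [0.0000, 3.1840, 3.1082], [0.0000, 0.0000, 2.0412]]

a_1 = (-4, 3, -2); ‖a_1‖ = 5.3852, so q_1 = (-0.7428, 0.5571, -0.3714).
q_1·a_2 = (-0.7428)·(-1) + 0.5571·(-1) + (-0.3714)·3 = -0.9285.
u_2 = a_2 + 0.9285·q_1 = (-1.6897, -0.4828, 2.6552).
‖u_2‖ = 3.1840, so q_2 = (-0.5307, -0.1516, 0.8339).
q_1·a_3 = (-0.7428)·(-4) + 0.5571·(-1) + (-0.3714)·1 = 2.0426; q_2·a_3 = (-0.5307)·(-4) + (-0.1516)·(-1) + 0.8339·1 = 3.1082.
u_3 = a_3 − 2.0426·q_1 − 3.1082·q_2 = (-0.8333, -1.6667, -0.8333).
‖u_3‖ = 2.0412, so q_3 = (-0.4082, -0.8165, -0.4082).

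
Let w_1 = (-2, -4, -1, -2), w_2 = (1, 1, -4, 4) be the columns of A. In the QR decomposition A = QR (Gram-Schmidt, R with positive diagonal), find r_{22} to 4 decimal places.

q_1 = w_1/‖w_1‖ = (-2, -4, -1, -2)/5.0000 = (-0.4000, -0.8000, -0.2000, -0.4000).
r_{12} = q_1·w_2 = -2.0000.
u_2 = w_2 + 2.0000·q_1 = (0.2000, -0.6000, -4.4000, 3.2000).
r_{22} = ‖u_2‖ = 5.4772.

r_{22} = 5.4772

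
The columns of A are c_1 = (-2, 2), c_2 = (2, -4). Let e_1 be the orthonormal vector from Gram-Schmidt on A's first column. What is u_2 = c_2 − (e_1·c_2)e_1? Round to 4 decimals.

u_2 = (-1.0000, -1.0000)

c_1 = (-2, 2); ‖c_1‖ = 2.8284, so e_1 = (-0.7071, 0.7071).
e_1·c_2 = (-0.7071)·2 + 0.7071·(-4) = -4.2426.
u_2 = c_2 + 4.2426·e_1 = (-1.0000, -1.0000).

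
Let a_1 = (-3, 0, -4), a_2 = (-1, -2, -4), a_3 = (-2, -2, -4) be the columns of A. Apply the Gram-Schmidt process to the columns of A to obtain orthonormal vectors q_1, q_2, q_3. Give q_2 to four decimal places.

q_1 = a_1/‖a_1‖ = (-3, 0, -4)/5.0000 = (-0.6000, 0.0000, -0.8000).
r_{12} = q_1·a_2 = 3.8000.
u_2 = a_2 − 3.8000·q_1 = (1.2800, -2.0000, -0.9600).
‖u_2‖ = 2.5612, so q_2 = (0.4998, -0.7809, -0.3748).

q_2 = (0.4998, -0.7809, -0.3748)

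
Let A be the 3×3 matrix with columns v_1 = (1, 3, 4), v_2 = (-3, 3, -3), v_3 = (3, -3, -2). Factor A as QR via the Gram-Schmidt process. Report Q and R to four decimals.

Q = [[0.1961, -0.5472, 0.8137], [0.5883, 0.7295, 0.3487], [0.7845, -0.4104, -0.4650]], R = [[5.0990, -1.1767, -2.7456], [0.0000, 5.0612, -3.0093], [0.0000, 0.0000, 2.3250]]

e_1 = v_1/‖v_1‖ = (1, 3, 4)/5.0990 = (0.1961, 0.5883, 0.7845).
r_{12} = e_1·v_2 = -1.1767.
u_2 = v_2 + 1.1767·e_1 = (-2.7692, 3.6923, -2.0769).
‖u_2‖ = 5.0612, so e_2 = (-0.5472, 0.7295, -0.4104).
r_{13} = e_1·v_3 = -2.7456; r_{23} = e_2·v_3 = -3.0093.
u_3 = v_3 + 2.7456·e_1 + 3.0093·e_2 = (1.8919, 0.8108, -1.0811).
‖u_3‖ = 2.3250, so e_3 = (0.8137, 0.3487, -0.4650).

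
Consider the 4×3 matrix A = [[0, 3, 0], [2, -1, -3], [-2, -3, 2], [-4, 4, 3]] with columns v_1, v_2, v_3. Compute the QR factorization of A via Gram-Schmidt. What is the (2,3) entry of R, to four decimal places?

r_{23} = -0.3714

v_1 = (0, 2, -2, -4); ‖v_1‖ = 4.8990, so q_1 = (0.0000, 0.4082, -0.4082, -0.8165).
q_1·v_2 = 0.0000·3 + 0.4082·(-1) + (-0.4082)·(-3) + (-0.8165)·4 = -2.4495.
u_2 = v_2 + 2.4495·q_1 = (3.0000, 0.0000, -4.0000, 2.0000).
‖u_2‖ = 5.3852, so q_2 = (0.5571, 0.0000, -0.7428, 0.3714).
r_{23} = q_2·v_3 = -0.3714.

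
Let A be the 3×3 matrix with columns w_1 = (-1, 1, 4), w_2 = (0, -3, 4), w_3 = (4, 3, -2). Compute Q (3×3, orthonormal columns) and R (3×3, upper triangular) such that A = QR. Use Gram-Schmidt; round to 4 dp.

Q = [[-0.2357, 0.1828, 0.9545], [0.2357, -0.9421, 0.2386], [0.9428, 0.2812, 0.1790]], R = [[4.2426, 3.0641, -2.1213], [0.0000, 3.9511, -2.6575], [0.0000, 0.0000, 4.1758]]

w_1 = (-1, 1, 4); ‖w_1‖ = 4.2426, so q_1 = (-0.2357, 0.2357, 0.9428).
q_1·w_2 = (-0.2357)·0 + 0.2357·(-3) + 0.9428·4 = 3.0641.
u_2 = w_2 − 3.0641·q_1 = (0.7222, -3.7222, 1.1111).
‖u_2‖ = 3.9511, so q_2 = (0.1828, -0.9421, 0.2812).
q_1·w_3 = (-0.2357)·4 + 0.2357·3 + 0.9428·(-2) = -2.1213; q_2·w_3 = 0.1828·4 + (-0.9421)·3 + 0.2812·(-2) = -2.6575.
u_3 = w_3 + 2.1213·q_1 + 2.6575·q_2 = (3.9858, 0.9964, 0.7473).
‖u_3‖ = 4.1758, so q_3 = (0.9545, 0.2386, 0.1790).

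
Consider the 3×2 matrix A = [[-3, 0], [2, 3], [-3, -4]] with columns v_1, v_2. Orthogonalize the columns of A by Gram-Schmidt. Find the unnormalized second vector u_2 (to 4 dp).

u_2 = (2.4545, 1.3636, -1.5455)

v_1 = (-3, 2, -3); ‖v_1‖ = 4.6904, so e_1 = (-0.6396, 0.4264, -0.6396).
e_1·v_2 = (-0.6396)·0 + 0.4264·3 + (-0.6396)·(-4) = 3.8376.
u_2 = v_2 − 3.8376·e_1 = (2.4545, 1.3636, -1.5455).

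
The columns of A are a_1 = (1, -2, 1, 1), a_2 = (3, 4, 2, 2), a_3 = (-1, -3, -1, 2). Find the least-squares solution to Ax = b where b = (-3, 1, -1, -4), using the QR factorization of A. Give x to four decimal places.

a_1 = (1, -2, 1, 1); ‖a_1‖ = 2.6458, so e_1 = (0.3780, -0.7559, 0.3780, 0.3780).
e_1·a_2 = 0.3780·3 + (-0.7559)·4 + 0.3780·2 + 0.3780·2 = -0.3780.
u_2 = a_2 + 0.3780·e_1 = (3.1429, 3.7143, 2.1429, 2.1429).
‖u_2‖ = 5.7321, so e_2 = (0.5483, 0.6480, 0.3738, 0.3738).
e_1·a_3 = 0.3780·(-1) + (-0.7559)·(-3) + 0.3780·(-1) + 0.3780·2 = 2.2678; e_2·a_3 = 0.5483·(-1) + 0.6480·(-3) + 0.3738·(-1) + 0.3738·2 = -2.1184.
u_3 = a_3 − 2.2678·e_1 + 2.1184·e_2 = (-0.6957, 0.0870, -1.0652, 1.9348).
‖u_3‖ = 2.3172, so e_3 = (-0.3002, 0.0375, -0.4597, 0.8350).
Qᵀb = (-3.7796, -2.8661, -1.9420).
Back-substitute: x_3 = -1.9420/2.3172 = -0.8381.
x_2 = (-2.8661 + 2.1184·(-0.8381))/5.7321 = -0.8097.
x_1 = (-3.7796 + 0.3780·(-0.8097) − 2.2678·(-0.8381))/2.6458 = -0.8259.

x = (-0.8259, -0.8097, -0.8381)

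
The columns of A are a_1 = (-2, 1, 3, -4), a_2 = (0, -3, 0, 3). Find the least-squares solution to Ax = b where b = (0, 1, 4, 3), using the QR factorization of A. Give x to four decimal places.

a_1 = (-2, 1, 3, -4); ‖a_1‖ = 5.4772, so e_1 = (-0.3651, 0.1826, 0.5477, -0.7303).
e_1·a_2 = (-0.3651)·0 + 0.1826·(-3) + 0.5477·0 + (-0.7303)·3 = -2.7386.
u_2 = a_2 + 2.7386·e_1 = (-1.0000, -2.5000, 1.5000, 1.0000).
‖u_2‖ = 3.2404, so e_2 = (-0.3086, -0.7715, 0.4629, 0.3086).
Qᵀb = (0.1826, 2.0059).
Back-substitute: x_2 = 2.0059/3.2404 = 0.6190.
x_1 = (0.1826 + 2.7386·0.6190)/5.4772 = 0.3429.

x = (0.3429, 0.6190)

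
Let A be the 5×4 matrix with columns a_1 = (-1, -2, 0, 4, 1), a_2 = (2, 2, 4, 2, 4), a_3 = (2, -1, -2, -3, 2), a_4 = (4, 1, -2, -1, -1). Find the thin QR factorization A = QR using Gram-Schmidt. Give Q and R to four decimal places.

q_1 = a_1/‖a_1‖ = (-1, -2, 0, 4, 1)/4.6904 = (-0.2132, -0.4264, 0.0000, 0.8528, 0.2132).
r_{12} = q_1·a_2 = 1.2792.
u_2 = a_2 − 1.2792·q_1 = (2.2727, 2.5455, 4.0000, 0.9091, 3.7273).
‖u_2‖ = 6.5087, so q_2 = (0.3492, 0.3911, 0.6146, 0.1397, 0.5727).
r_{13} = q_1·a_3 = -2.1320; r_{23} = q_2·a_3 = -0.1955.
u_3 = a_3 + 2.1320·q_1 + 0.1955·q_2 = (1.6137, -1.8326, -1.8798, -1.1545, 2.5665).
‖u_3‖ = 4.1733, so q_3 = (0.3867, -0.4391, -0.4504, -0.2766, 0.6150).
r_{14} = q_1·a_4 = -2.3452; r_{24} = q_2·a_4 = -0.1536; r_{34} = q_3·a_4 = 1.6701.
u_4 = a_4 + 2.3452·q_1 + 0.1536·q_2 − 1.6701·q_3 = (2.9078, 0.7935, -1.1533, 1.4835, -1.4391).
‖u_4‖ = 3.8324, so q_4 = (0.7588, 0.2071, -0.3009, 0.3871, -0.3755).

Q = [[-0.2132, 0.3492, 0.3867, 0.7588], [-0.4264, 0.3911, -0.4391, 0.2071], [0.0000, 0.6146, -0.4504, -0.3009], [0.8528, 0.1397, -0.2766, 0.3871], [0.2132, 0.5727, 0.6150, -0.3755]], R = [[4.6904, 1.2792, -2.1320, -2.3452], [0.0000, 6.5087, -0.1955, -0.1536], [0.0000, 0.0000, 4.1733, 1.6701], [0.0000, 0.0000, 0.0000, 3.8324]]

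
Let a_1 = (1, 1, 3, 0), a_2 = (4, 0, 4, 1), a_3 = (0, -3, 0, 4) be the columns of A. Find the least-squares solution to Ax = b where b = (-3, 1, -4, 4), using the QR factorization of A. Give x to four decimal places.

a_1 = (1, 1, 3, 0); ‖a_1‖ = 3.3166, so e_1 = (0.3015, 0.3015, 0.9045, 0.0000).
e_1·a_2 = 0.3015·4 + 0.3015·0 + 0.9045·4 + 0.0000·1 = 4.8242.
u_2 = a_2 − 4.8242·e_1 = (2.5455, -1.4545, -0.3636, 1.0000).
‖u_2‖ = 3.1189, so e_2 = (0.8161, -0.4664, -0.1166, 0.3206).
e_1·a_3 = 0.3015·0 + 0.3015·(-3) + 0.9045·0 + 0.0000·4 = -0.9045; e_2·a_3 = 0.8161·0 + (-0.4664)·(-3) + (-0.1166)·0 + 0.3206·4 = 2.6816.
u_3 = a_3 + 0.9045·e_1 − 2.6816·e_2 = (-1.9159, -1.4766, 1.1308, 3.1402).
‖u_3‖ = 4.1220, so e_3 = (-0.4648, -0.3582, 0.2743, 0.7618).
Qᵀb = (-4.2212, -1.1659, 2.9860).
Back-substitute: x_3 = 2.9860/4.1220 = 0.7244.
x_2 = (-1.1659 − 2.6816·0.7244)/3.1189 = -0.9967.
x_1 = (-4.2212 − 4.8242·(-0.9967) + 0.9045·0.7244)/3.3166 = 0.3746.

x = (0.3746, -0.9967, 0.7244)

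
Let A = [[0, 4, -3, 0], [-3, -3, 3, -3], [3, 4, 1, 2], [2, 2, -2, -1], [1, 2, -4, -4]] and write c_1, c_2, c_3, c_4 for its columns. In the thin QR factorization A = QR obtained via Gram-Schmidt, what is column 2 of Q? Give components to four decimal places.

c_1 = (0, -3, 3, 2, 1); ‖c_1‖ = 4.7958, so q_1 = (0.0000, -0.6255, 0.6255, 0.4170, 0.2085).
q_1·c_2 = 0.0000·4 + (-0.6255)·(-3) + 0.6255·4 + 0.4170·2 + 0.2085·2 = 5.6299.
u_2 = c_2 − 5.6299·q_1 = (4.0000, 0.5217, 0.4783, -0.3478, 0.8261).
‖u_2‖ = 4.1598, so q_2 = (0.9616, 0.1254, 0.1150, -0.0836, 0.1986).

q_2 = (0.9616, 0.1254, 0.1150, -0.0836, 0.1986)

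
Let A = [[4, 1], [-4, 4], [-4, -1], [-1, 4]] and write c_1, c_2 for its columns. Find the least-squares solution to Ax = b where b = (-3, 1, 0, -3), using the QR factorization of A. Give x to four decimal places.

x = (-0.3771, -0.4566)

c_1 = (4, -4, -4, -1); ‖c_1‖ = 7.0000, so e_1 = (0.5714, -0.5714, -0.5714, -0.1429).
e_1·c_2 = 0.5714·1 + (-0.5714)·4 + (-0.5714)·(-1) + (-0.1429)·4 = -1.7143.
u_2 = c_2 + 1.7143·e_1 = (1.9796, 3.0204, -1.9796, 3.7551).
‖u_2‖ = 5.5733, so e_2 = (0.3552, 0.5419, -0.3552, 0.6738).
Qᵀb = (-1.8571, -2.5450).
Back-substitute: x_2 = -2.5450/5.5733 = -0.4566.
x_1 = (-1.8571 + 1.7143·(-0.4566))/7.0000 = -0.3771.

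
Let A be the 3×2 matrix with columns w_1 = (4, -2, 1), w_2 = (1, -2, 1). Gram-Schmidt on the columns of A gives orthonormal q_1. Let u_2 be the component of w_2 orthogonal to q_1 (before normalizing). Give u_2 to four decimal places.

q_1 = w_1/‖w_1‖ = (4, -2, 1)/4.5826 = (0.8729, -0.4364, 0.2182).
r_{12} = q_1·w_2 = 1.9640.
u_2 = w_2 − 1.9640·q_1 = (-0.7143, -1.1429, 0.5714).

u_2 = (-0.7143, -1.1429, 0.5714)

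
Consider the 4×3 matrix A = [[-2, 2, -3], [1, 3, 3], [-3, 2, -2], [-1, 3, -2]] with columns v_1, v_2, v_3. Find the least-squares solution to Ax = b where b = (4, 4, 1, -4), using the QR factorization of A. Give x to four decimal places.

x = (-1.6176, 0.1179, 1.3202)

e_1 = v_1/‖v_1‖ = (-2, 1, -3, -1)/3.8730 = (-0.5164, 0.2582, -0.7746, -0.2582).
r_{12} = e_1·v_2 = -2.5820.
u_2 = v_2 + 2.5820·e_1 = (0.6667, 3.6667, 0.0000, 2.3333).
‖u_2‖ = 4.3970, so e_2 = (0.1516, 0.8339, 0.0000, 0.5307).
r_{13} = e_1·v_3 = 4.3894; r_{23} = e_2·v_3 = 0.9855.
u_3 = v_3 − 4.3894·e_1 − 0.9855·e_2 = (-0.8828, 1.0448, 1.4000, -1.3897).
‖u_3‖ = 2.4004, so e_3 = (-0.3678, 0.4353, 0.5832, -0.5789).
Qᵀb = (-0.7746, 1.8194, 3.1690).
Back-substitute: x_3 = 3.1690/2.4004 = 1.3202.
x_2 = (1.8194 − 0.9855·1.3202)/4.3970 = 0.1179.
x_1 = (-0.7746 + 2.5820·0.1179 − 4.3894·1.3202)/3.8730 = -1.6176.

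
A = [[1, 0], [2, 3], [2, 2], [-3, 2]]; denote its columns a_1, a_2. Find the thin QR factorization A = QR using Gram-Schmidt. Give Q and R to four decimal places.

Q = [[0.2357, -0.0554], [0.4714, 0.6367], [0.4714, 0.3875], [-0.7071, 0.6644]], R = [[4.2426, 0.9428], [0.0000, 4.0139]]

e_1 = a_1/‖a_1‖ = (1, 2, 2, -3)/4.2426 = (0.2357, 0.4714, 0.4714, -0.7071).
r_{12} = e_1·a_2 = 0.9428.
u_2 = a_2 − 0.9428·e_1 = (-0.2222, 2.5556, 1.5556, 2.6667).
‖u_2‖ = 4.0139, so e_2 = (-0.0554, 0.6367, 0.3875, 0.6644).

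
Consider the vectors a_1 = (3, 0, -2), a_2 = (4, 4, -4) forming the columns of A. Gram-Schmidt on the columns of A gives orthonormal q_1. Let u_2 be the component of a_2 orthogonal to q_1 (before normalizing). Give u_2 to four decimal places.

a_1 = (3, 0, -2); ‖a_1‖ = 3.6056, so q_1 = (0.8321, 0.0000, -0.5547).
q_1·a_2 = 0.8321·4 + 0.0000·4 + (-0.5547)·(-4) = 5.5470.
u_2 = a_2 − 5.5470·q_1 = (-0.6154, 4.0000, -0.9231).

u_2 = (-0.6154, 4.0000, -0.9231)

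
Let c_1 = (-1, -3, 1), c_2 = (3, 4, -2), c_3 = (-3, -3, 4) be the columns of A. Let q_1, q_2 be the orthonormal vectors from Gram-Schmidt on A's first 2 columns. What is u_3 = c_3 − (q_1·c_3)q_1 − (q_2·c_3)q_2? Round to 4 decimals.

u_3 = (0.7333, 0.3667, 1.8333)

c_1 = (-1, -3, 1); ‖c_1‖ = 3.3166, so q_1 = (-0.3015, -0.9045, 0.3015).
q_1·c_2 = (-0.3015)·3 + (-0.9045)·4 + 0.3015·(-2) = -5.1257.
u_2 = c_2 + 5.1257·q_1 = (1.4545, -0.6364, -0.4545).
‖u_2‖ = 1.6514, so q_2 = (0.8808, -0.3853, -0.2752).
q_1·c_3 = (-0.3015)·(-3) + (-0.9045)·(-3) + 0.3015·4 = 4.8242; q_2·c_3 = 0.8808·(-3) + (-0.3853)·(-3) + (-0.2752)·4 = -2.5873.
u_3 = c_3 − 4.8242·q_1 + 2.5873·q_2 = (0.7333, 0.3667, 1.8333).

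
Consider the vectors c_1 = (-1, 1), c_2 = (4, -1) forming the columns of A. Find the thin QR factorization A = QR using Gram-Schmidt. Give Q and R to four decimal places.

c_1 = (-1, 1); ‖c_1‖ = 1.4142, so e_1 = (-0.7071, 0.7071).
e_1·c_2 = (-0.7071)·4 + 0.7071·(-1) = -3.5355.
u_2 = c_2 + 3.5355·e_1 = (1.5000, 1.5000).
‖u_2‖ = 2.1213, so e_2 = (0.7071, 0.7071).

Q = [[-0.7071, 0.7071], [0.7071, 0.7071]], R = [[1.4142, -3.5355], [0.0000, 2.1213]]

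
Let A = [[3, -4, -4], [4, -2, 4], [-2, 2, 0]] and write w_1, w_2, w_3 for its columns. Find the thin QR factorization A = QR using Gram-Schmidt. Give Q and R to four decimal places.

e_1 = w_1/‖w_1‖ = (3, 4, -2)/5.3852 = (0.5571, 0.7428, -0.3714).
r_{12} = e_1·w_2 = -4.4567.
u_2 = w_2 + 4.4567·e_1 = (-1.5172, 1.3103, 0.3448).
‖u_2‖ = 2.0342, so e_2 = (-0.7459, 0.6442, 0.1695).
r_{13} = e_1·w_3 = 0.7428; r_{23} = e_2·w_3 = 5.5601.
u_3 = w_3 − 0.7428·e_1 − 5.5601·e_2 = (-0.2667, -0.1333, -0.6667).
‖u_3‖ = 0.7303, so e_3 = (-0.3651, -0.1826, -0.9129).

Q = [[0.5571, -0.7459, -0.3651], [0.7428, 0.6442, -0.1826], [-0.3714, 0.1695, -0.9129]], R = [[5.3852, -4.4567, 0.7428], [0.0000, 2.0342, 5.5601], [0.0000, 0.0000, 0.7303]]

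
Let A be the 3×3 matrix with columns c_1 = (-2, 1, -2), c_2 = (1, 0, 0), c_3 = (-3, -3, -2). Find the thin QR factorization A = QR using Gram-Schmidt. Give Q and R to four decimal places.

Q = [[-0.6667, 0.7454, 0.0000], [0.3333, 0.2981, -0.8944], [-0.6667, -0.5963, -0.4472]], R = [[3.0000, -0.6667, 2.3333], [0.0000, 0.7454, -1.9379], [0.0000, 0.0000, 3.5777]]

q_1 = c_1/‖c_1‖ = (-2, 1, -2)/3.0000 = (-0.6667, 0.3333, -0.6667).
r_{12} = q_1·c_2 = -0.6667.
u_2 = c_2 + 0.6667·q_1 = (0.5556, 0.2222, -0.4444).
‖u_2‖ = 0.7454, so q_2 = (0.7454, 0.2981, -0.5963).
r_{13} = q_1·c_3 = 2.3333; r_{23} = q_2·c_3 = -1.9379.
u_3 = c_3 − 2.3333·q_1 + 1.9379·q_2 = (0.0000, -3.2000, -1.6000).
‖u_3‖ = 3.5777, so q_3 = (0.0000, -0.8944, -0.4472).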